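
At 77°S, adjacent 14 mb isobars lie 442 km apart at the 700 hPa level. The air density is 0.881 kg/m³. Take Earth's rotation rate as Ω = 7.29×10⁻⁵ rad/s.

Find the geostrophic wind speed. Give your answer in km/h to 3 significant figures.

Coriolis parameter at 77°S:
f = 2Ω sin φ = 2 × 7.29×10⁻⁵ × sin 77° = 1.42×10⁻⁴ s⁻¹
Pressure gradient: |∂P/∂n| = 1400 Pa / 442000 m = 3.17×10⁻³ Pa/m
Geostrophic balance (pressure-gradient force = Coriolis force):
V_g = (1/(fρ)) |∂P/∂n| = 3.17×10⁻³ / (1.42×10⁻⁴ × 0.881) = 25.3 m/s
Converting: 25.3 m/s × 3.6 = 91.1 km/h

91.1 km/h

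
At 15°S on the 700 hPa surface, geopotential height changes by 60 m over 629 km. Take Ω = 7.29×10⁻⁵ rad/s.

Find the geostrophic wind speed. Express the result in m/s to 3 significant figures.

24.8 m/s

Coriolis parameter at 15°S:
f = 2Ω sin φ = 2 × 7.29×10⁻⁵ × sin 15° = 3.77×10⁻⁵ s⁻¹
Height gradient: |∂Z/∂n| = 60 m / 629000 m = 9.54×10⁻⁵
On a pressure surface, geostrophic balance gives V_g = (g/f)|∂Z/∂n|:
V_g = 9.81 × 9.54×10⁻⁵ / 3.77×10⁻⁵ = 24.8 m/s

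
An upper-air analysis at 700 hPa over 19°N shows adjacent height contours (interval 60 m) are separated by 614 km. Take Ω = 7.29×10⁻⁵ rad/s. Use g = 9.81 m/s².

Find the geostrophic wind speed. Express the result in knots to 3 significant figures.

39.3 knots

Coriolis parameter at 19°N:
f = 2Ω sin φ = 2 × 7.29×10⁻⁵ × sin 19° = 4.75×10⁻⁵ s⁻¹
Height gradient: |∂Z/∂n| = 60 m / 614000 m = 9.77×10⁻⁵
On a pressure surface, geostrophic balance gives V_g = (g/f)|∂Z/∂n|:
V_g = 9.81 × 9.77×10⁻⁵ / 4.75×10⁻⁵ = 20.2 m/s
Converting: 20.2 m/s × 1.944 = 39.3 knots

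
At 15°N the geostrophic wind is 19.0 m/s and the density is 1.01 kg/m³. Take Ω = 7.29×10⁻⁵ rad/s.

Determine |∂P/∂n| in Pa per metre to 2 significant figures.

7.2×10⁻⁴ Pa/m

Coriolis parameter at 15°N:
f = 2Ω sin φ = 2 × 7.29×10⁻⁵ × sin 15° = 3.77×10⁻⁵ s⁻¹
Geostrophic balance rearranged: |∂P/∂n| = f ρ V_g
|∂P/∂n| = 3.77×10⁻⁵ × 1.01 × 19.0 = 7.24×10⁻⁴ Pa/m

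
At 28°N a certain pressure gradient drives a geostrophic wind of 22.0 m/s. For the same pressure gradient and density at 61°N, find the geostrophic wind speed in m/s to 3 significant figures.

With the same pressure gradient and density, V_g ∝ 1/f ∝ 1/sin φ.
V₂ = V₁ · sin φ₁ / sin φ₂ = 22.0 × sin 28° / sin 61°
V₂ = 22.0 × 0.4695/0.8746 = 11.8 m/s

11.8 m/s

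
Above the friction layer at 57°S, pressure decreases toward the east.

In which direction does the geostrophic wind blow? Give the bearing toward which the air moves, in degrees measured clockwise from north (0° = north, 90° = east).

000°

The pressure-gradient force points toward the east (bearing 090°).
Geostrophic balance: in the Southern Hemisphere the Coriolis force deflects motion to the left, so the geostrophic wind blows 90° to the left of the pressure-gradient force (low pressure on the right).
Rotating 090° by 90° counterclockwise gives 000° — the wind blows toward the north.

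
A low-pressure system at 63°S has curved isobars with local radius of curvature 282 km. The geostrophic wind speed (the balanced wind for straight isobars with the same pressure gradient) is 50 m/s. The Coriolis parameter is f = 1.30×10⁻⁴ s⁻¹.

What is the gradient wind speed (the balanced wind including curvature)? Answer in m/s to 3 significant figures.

Around a low, centrifugal force acts outward with Coriolis, so pressure-gradient force balances both:
(1/ρ)|∂P/∂n| = fV + V²/R  →  V² + fR·V − fR·V_g = 0
With fR = 1.30×10⁻⁴ × 282×10³ m = 36.7 m/s:
V = [−fR + √((fR)² + 4 fR V_g)]/2 = [−36.7 + √(36.7² + 4×36.7×50)]/2 = 28.2 m/s
Subgeostrophic (V < V_g = 50 m/s), as expected around a low.

28.2 m/s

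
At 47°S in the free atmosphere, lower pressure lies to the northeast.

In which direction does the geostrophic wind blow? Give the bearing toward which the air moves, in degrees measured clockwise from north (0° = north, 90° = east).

The pressure-gradient force points toward the northeast (bearing 045°).
Geostrophic balance: in the Southern Hemisphere the Coriolis force deflects motion to the left, so the geostrophic wind blows 90° to the left of the pressure-gradient force (low pressure on the right).
Rotating 045° by 90° counterclockwise gives 315° — the wind blows toward the northwest.

315°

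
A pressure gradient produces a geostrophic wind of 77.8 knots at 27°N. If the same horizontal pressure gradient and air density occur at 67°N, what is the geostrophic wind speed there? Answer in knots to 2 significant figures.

With the same pressure gradient and density, V_g ∝ 1/f ∝ 1/sin φ.
V₂ = V₁ · sin φ₁ / sin φ₂ = 77.8 × sin 27° / sin 67°
V₂ = 77.8 × 0.4540/0.9205 = 38 knots

38 knots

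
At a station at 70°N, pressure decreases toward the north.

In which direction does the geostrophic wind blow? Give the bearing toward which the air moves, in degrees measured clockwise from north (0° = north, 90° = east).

090°

The pressure-gradient force points toward the north (bearing 000°).
Geostrophic balance: in the Northern Hemisphere the Coriolis force deflects motion to the right, so the geostrophic wind blows 90° to the right of the pressure-gradient force (low pressure on the left).
Rotating 000° by 90° clockwise gives 090° — the wind blows toward the east.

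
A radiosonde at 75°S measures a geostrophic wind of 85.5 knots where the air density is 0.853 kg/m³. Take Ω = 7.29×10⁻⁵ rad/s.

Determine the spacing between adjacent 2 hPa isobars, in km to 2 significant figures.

38 km

Coriolis parameter at 75°S:
f = 2Ω sin φ = 2 × 7.29×10⁻⁵ × sin 75° = 1.41×10⁻⁴ s⁻¹
Wind speed in SI: 85.5 knots = 44.0 m/s
Geostrophic balance rearranged: |∂P/∂n| = f ρ V_g
|∂P/∂n| = 1.41×10⁻⁴ × 0.853 × 44.0 = 5.28×10⁻³ Pa/m
Isobar spacing: Δn = ΔP/|∂P/∂n| = 200 Pa / 5.28×10⁻³ Pa/m = 37851 m ≈ 38 km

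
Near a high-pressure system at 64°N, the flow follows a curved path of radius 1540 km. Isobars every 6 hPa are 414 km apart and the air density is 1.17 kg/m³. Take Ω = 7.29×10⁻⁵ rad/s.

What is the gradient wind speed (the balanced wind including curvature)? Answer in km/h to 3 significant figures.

Coriolis parameter at 64°N:
f = 2Ω sin φ = 2 × 7.29×10⁻⁵ × sin 64° = 1.31×10⁻⁴ s⁻¹
Pressure gradient: |∂P/∂n| = 600 Pa / 414000 m = 1.45×10⁻³ Pa/m
Geostrophic speed: V_g = |∂P/∂n|/(fρ) = 1.45×10⁻³/(1.31×10⁻⁴ × 1.17) = 9.45 m/s
Around a high, pressure-gradient force acts outward with centrifugal, so Coriolis balances both:
fV = (1/ρ)|∂P/∂n| + V²/R  →  V² − fR·V + fR·V_g = 0
With fR = 1.31×10⁻⁴ × 1540×10³ m = 202 m/s:
V = [fR − √((fR)² − 4 fR V_g)]/2 = [202 − √(202² − 4×202×9.45)]/2 = 9.94 m/s
Supergeostrophic (V > V_g = 9.45 m/s), as expected around a high.
Converting: 9.94 m/s × 3.6 = 35.8 km/h

35.8 km/h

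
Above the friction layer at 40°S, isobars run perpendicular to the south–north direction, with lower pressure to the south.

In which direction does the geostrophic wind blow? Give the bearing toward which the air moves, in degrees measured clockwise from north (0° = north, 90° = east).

The pressure-gradient force points toward the south (bearing 180°).
Geostrophic balance: in the Southern Hemisphere the Coriolis force deflects motion to the left, so the geostrophic wind blows 90° to the left of the pressure-gradient force (low pressure on the right).
Rotating 180° by 90° counterclockwise gives 090° — the wind blows toward the east.

090°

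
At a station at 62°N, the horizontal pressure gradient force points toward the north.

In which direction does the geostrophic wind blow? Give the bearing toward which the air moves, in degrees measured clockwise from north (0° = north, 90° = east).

090°

The pressure-gradient force points toward the north (bearing 000°).
Geostrophic balance: in the Northern Hemisphere the Coriolis force deflects motion to the right, so the geostrophic wind blows 90° to the right of the pressure-gradient force (low pressure on the left).
Rotating 000° by 90° clockwise gives 090° — the wind blows toward the east.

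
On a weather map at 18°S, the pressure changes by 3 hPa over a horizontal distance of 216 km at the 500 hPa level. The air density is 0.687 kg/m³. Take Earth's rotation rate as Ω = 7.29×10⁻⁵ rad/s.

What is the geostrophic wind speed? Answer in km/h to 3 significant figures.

162 km/h

Coriolis parameter at 18°S:
f = 2Ω sin φ = 2 × 7.29×10⁻⁵ × sin 18° = 4.51×10⁻⁵ s⁻¹
Pressure gradient: |∂P/∂n| = 300 Pa / 216000 m = 1.39×10⁻³ Pa/m
Geostrophic balance (pressure-gradient force = Coriolis force):
V_g = (1/(fρ)) |∂P/∂n| = 1.39×10⁻³ / (4.51×10⁻⁵ × 0.687) = 44.9 m/s
Converting: 44.9 m/s × 3.6 = 162 km/h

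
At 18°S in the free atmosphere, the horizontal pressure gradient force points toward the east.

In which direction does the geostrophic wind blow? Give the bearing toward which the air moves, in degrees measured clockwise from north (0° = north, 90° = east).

The pressure-gradient force points toward the east (bearing 090°).
Geostrophic balance: in the Southern Hemisphere the Coriolis force deflects motion to the left, so the geostrophic wind blows 90° to the left of the pressure-gradient force (low pressure on the right).
Rotating 090° by 90° counterclockwise gives 000° — the wind blows toward the north.

000°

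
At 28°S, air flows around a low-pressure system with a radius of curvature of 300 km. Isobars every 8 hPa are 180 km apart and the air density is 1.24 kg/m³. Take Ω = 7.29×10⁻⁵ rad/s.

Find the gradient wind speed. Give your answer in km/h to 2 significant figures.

Coriolis parameter at 28°S:
f = 2Ω sin φ = 2 × 7.29×10⁻⁵ × sin 28° = 6.84×10⁻⁵ s⁻¹
Pressure gradient: |∂P/∂n| = 800 Pa / 180000 m = 4.44×10⁻³ Pa/m
Geostrophic speed: V_g = |∂P/∂n|/(fρ) = 4.44×10⁻³/(6.84×10⁻⁵ × 1.24) = 52.4 m/s
Around a low, centrifugal force acts outward with Coriolis, so pressure-gradient force balances both:
(1/ρ)|∂P/∂n| = fV + V²/R  →  V² + fR·V − fR·V_g = 0
With fR = 6.84×10⁻⁵ × 300×10³ m = 20.5 m/s:
V = [−fR + √((fR)² + 4 fR V_g)]/2 = [−20.5 + √(20.5² + 4×20.5×52.4)]/2 = 24.1 m/s
Subgeostrophic (V < V_g = 52.4 m/s), as expected around a low.
Converting: 24.1 m/s × 3.6 = 87 km/h

87 km/h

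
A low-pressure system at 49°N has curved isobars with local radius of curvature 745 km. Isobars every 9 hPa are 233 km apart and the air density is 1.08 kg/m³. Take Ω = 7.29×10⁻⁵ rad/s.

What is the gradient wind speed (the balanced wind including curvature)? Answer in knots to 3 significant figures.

48.5 knots

Coriolis parameter at 49°N:
f = 2Ω sin φ = 2 × 7.29×10⁻⁵ × sin 49° = 1.10×10⁻⁴ s⁻¹
Pressure gradient: |∂P/∂n| = 900 Pa / 233000 m = 3.86×10⁻³ Pa/m
Geostrophic speed: V_g = |∂P/∂n|/(fρ) = 3.86×10⁻³/(1.10×10⁻⁴ × 1.08) = 32.5 m/s
Around a low, centrifugal force acts outward with Coriolis, so pressure-gradient force balances both:
(1/ρ)|∂P/∂n| = fV + V²/R  →  V² + fR·V − fR·V_g = 0
With fR = 1.10×10⁻⁴ × 745×10³ m = 82.0 m/s:
V = [−fR + √((fR)² + 4 fR V_g)]/2 = [−82.0 + √(82.0² + 4×82.0×32.5)]/2 = 24.9 m/s
Subgeostrophic (V < V_g = 32.5 m/s), as expected around a low.
Converting: 24.9 m/s × 1.944 = 48.5 knots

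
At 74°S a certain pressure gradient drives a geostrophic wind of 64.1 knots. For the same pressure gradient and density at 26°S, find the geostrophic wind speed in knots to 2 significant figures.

140 knots

With the same pressure gradient and density, V_g ∝ 1/f ∝ 1/sin φ.
V₂ = V₁ · sin φ₁ / sin φ₂ = 64.1 × sin 74° / sin 26°
V₂ = 64.1 × 0.9613/0.4384 = 140 knots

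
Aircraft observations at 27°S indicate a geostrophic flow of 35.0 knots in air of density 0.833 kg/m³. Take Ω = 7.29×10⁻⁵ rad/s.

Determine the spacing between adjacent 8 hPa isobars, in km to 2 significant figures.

810 km

Coriolis parameter at 27°S:
f = 2Ω sin φ = 2 × 7.29×10⁻⁵ × sin 27° = 6.62×10⁻⁵ s⁻¹
Wind speed in SI: 35.0 knots = 18.0 m/s
Geostrophic balance rearranged: |∂P/∂n| = f ρ V_g
|∂P/∂n| = 6.62×10⁻⁵ × 0.833 × 18.0 = 9.93×10⁻⁴ Pa/m
Isobar spacing: Δn = ΔP/|∂P/∂n| = 800 Pa / 9.93×10⁻⁴ Pa/m = 805814 m ≈ 810 km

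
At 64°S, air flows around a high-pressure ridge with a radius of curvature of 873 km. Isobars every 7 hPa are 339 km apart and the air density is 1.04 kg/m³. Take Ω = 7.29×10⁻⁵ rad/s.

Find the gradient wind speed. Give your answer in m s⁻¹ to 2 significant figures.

18 m s⁻¹

Coriolis parameter at 64°S:
f = 2Ω sin φ = 2 × 7.29×10⁻⁵ × sin 64° = 1.31×10⁻⁴ s⁻¹
Pressure gradient: |∂P/∂n| = 700 Pa / 339000 m = 2.06×10⁻³ Pa/m
Geostrophic speed: V_g = |∂P/∂n|/(fρ) = 2.06×10⁻³/(1.31×10⁻⁴ × 1.04) = 15.2 m/s
Around a high, pressure-gradient force acts outward with centrifugal, so Coriolis balances both:
fV = (1/ρ)|∂P/∂n| + V²/R  →  V² − fR·V + fR·V_g = 0
With fR = 1.31×10⁻⁴ × 873×10³ m = 114 m/s:
V = [fR − √((fR)² − 4 fR V_g)]/2 = [114 − √(114² − 4×114×15.2)]/2 = 18 m/s
Supergeostrophic (V > V_g = 15.2 m/s), as expected around a high.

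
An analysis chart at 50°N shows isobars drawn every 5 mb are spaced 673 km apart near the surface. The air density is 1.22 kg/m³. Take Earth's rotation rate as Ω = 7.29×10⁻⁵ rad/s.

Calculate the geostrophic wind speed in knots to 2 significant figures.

11 knots

Coriolis parameter at 50°N:
f = 2Ω sin φ = 2 × 7.29×10⁻⁵ × sin 50° = 1.12×10⁻⁴ s⁻¹
Pressure gradient: |∂P/∂n| = 500 Pa / 673000 m = 7.43×10⁻⁴ Pa/m
Geostrophic balance (pressure-gradient force = Coriolis force):
V_g = (1/(fρ)) |∂P/∂n| = 7.43×10⁻⁴ / (1.12×10⁻⁴ × 1.22) = 5.45 m/s
Converting: 5.45 m/s × 1.944 = 11 knots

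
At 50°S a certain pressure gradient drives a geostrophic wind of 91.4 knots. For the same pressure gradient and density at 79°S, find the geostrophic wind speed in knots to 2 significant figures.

With the same pressure gradient and density, V_g ∝ 1/f ∝ 1/sin φ.
V₂ = V₁ · sin φ₁ / sin φ₂ = 91.4 × sin 50° / sin 79°
V₂ = 91.4 × 0.7660/0.9816 = 71 knots

71 knots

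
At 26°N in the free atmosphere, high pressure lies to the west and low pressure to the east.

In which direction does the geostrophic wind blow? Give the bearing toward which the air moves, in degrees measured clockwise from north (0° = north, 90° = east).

180°

The pressure-gradient force points toward the east (bearing 090°).
Geostrophic balance: in the Northern Hemisphere the Coriolis force deflects motion to the right, so the geostrophic wind blows 90° to the right of the pressure-gradient force (low pressure on the left).
Rotating 090° by 90° clockwise gives 180° — the wind blows toward the south.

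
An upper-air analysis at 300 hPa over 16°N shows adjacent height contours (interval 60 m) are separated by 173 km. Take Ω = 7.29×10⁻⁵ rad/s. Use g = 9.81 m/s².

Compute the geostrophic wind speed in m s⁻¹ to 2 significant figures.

85 m s⁻¹

Coriolis parameter at 16°N:
f = 2Ω sin φ = 2 × 7.29×10⁻⁵ × sin 16° = 4.02×10⁻⁵ s⁻¹
Height gradient: |∂Z/∂n| = 60 m / 173000 m = 3.47×10⁻⁴
On a pressure surface, geostrophic balance gives V_g = (g/f)|∂Z/∂n|:
V_g = 9.81 × 3.47×10⁻⁴ / 4.02×10⁻⁵ = 84.7 m/s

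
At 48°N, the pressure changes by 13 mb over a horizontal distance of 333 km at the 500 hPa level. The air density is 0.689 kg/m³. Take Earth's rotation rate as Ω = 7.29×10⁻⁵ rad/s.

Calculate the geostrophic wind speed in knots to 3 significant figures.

102 knots

Coriolis parameter at 48°N:
f = 2Ω sin φ = 2 × 7.29×10⁻⁵ × sin 48° = 1.08×10⁻⁴ s⁻¹
Pressure gradient: |∂P/∂n| = 1300 Pa / 333000 m = 3.90×10⁻³ Pa/m
Geostrophic balance (pressure-gradient force = Coriolis force):
V_g = (1/(fρ)) |∂P/∂n| = 3.90×10⁻³ / (1.08×10⁻⁴ × 0.689) = 52.3 m/s
Converting: 52.3 m/s × 1.944 = 102 knots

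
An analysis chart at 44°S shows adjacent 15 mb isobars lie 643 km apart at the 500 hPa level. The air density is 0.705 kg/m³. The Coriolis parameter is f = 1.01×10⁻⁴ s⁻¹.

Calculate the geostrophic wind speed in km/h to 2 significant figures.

120 km/h

Pressure gradient: |∂P/∂n| = 1500 Pa / 643000 m = 2.33×10⁻³ Pa/m
Geostrophic balance (pressure-gradient force = Coriolis force):
V_g = (1/(fρ)) |∂P/∂n| = 2.33×10⁻³ / (1.01×10⁻⁴ × 0.705) = 32.8 m/s
Converting: 32.8 m/s × 3.6 = 120 km/h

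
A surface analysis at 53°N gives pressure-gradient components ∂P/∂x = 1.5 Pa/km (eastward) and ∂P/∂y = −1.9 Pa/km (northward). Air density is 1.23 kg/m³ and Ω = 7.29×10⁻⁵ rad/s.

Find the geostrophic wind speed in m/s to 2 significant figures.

Coriolis parameter at 53°N:
f = 2Ω sin φ = 2 × 7.29×10⁻⁵ × sin 53° = 1.16×10⁻⁴ s⁻¹
Component geostrophic relations (x east, y north):
u_g = −(1/(fρ)) ∂P/∂y,  v_g = (1/(fρ)) ∂P/∂x
u_g = −(−1.9×10⁻³)/(1.16×10⁻⁴ × 1.23) = 13.3 m/s;  v_g = (1.5×10⁻³)/(1.16×10⁻⁴ × 1.23) = 10.5 m/s
|V_g| = √(u_g² + v_g²) = 16.9 m/s

17 m/s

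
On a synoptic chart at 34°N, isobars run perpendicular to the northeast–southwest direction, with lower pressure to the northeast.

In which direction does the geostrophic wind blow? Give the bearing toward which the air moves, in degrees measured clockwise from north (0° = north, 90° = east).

The pressure-gradient force points toward the northeast (bearing 045°).
Geostrophic balance: in the Northern Hemisphere the Coriolis force deflects motion to the right, so the geostrophic wind blows 90° to the right of the pressure-gradient force (low pressure on the left).
Rotating 045° by 90° clockwise gives 135° — the wind blows toward the southeast.

135°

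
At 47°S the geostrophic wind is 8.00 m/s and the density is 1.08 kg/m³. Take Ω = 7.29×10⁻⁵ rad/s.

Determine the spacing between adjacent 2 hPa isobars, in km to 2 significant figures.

Coriolis parameter at 47°S:
f = 2Ω sin φ = 2 × 7.29×10⁻⁵ × sin 47° = 1.07×10⁻⁴ s⁻¹
Geostrophic balance rearranged: |∂P/∂n| = f ρ V_g
|∂P/∂n| = 1.07×10⁻⁴ × 1.08 × 8.00 = 9.21×10⁻⁴ Pa/m
Isobar spacing: Δn = ΔP/|∂P/∂n| = 200 Pa / 9.21×10⁻⁴ Pa/m = 217086 m ≈ 220 km

220 km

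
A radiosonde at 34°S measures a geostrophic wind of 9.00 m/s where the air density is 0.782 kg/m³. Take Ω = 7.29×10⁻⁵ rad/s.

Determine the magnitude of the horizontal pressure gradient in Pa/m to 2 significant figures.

5.7×10⁻⁴ Pa/m

Coriolis parameter at 34°S:
f = 2Ω sin φ = 2 × 7.29×10⁻⁵ × sin 34° = 8.15×10⁻⁵ s⁻¹
Geostrophic balance rearranged: |∂P/∂n| = f ρ V_g
|∂P/∂n| = 8.15×10⁻⁵ × 0.782 × 9.00 = 5.74×10⁻⁴ Pa/m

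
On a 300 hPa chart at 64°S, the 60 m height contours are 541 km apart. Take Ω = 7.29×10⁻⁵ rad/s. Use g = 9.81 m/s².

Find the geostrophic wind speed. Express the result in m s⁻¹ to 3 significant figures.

Coriolis parameter at 64°S:
f = 2Ω sin φ = 2 × 7.29×10⁻⁵ × sin 64° = 1.31×10⁻⁴ s⁻¹
Height gradient: |∂Z/∂n| = 60 m / 541000 m = 1.11×10⁻⁴
On a pressure surface, geostrophic balance gives V_g = (g/f)|∂Z/∂n|:
V_g = 9.81 × 1.11×10⁻⁴ / 1.31×10⁻⁴ = 8.30 m/s

8.30 m s⁻¹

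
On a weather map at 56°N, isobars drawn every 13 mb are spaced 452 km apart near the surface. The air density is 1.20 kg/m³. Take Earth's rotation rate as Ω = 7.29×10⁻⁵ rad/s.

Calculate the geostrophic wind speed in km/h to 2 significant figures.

71 km/h

Coriolis parameter at 56°N:
f = 2Ω sin φ = 2 × 7.29×10⁻⁵ × sin 56° = 1.21×10⁻⁴ s⁻¹
Pressure gradient: |∂P/∂n| = 1300 Pa / 452000 m = 2.88×10⁻³ Pa/m
Geostrophic balance (pressure-gradient force = Coriolis force):
V_g = (1/(fρ)) |∂P/∂n| = 2.88×10⁻³ / (1.21×10⁻⁴ × 1.20) = 19.8 m/s
Converting: 19.8 m/s × 3.6 = 71 km/h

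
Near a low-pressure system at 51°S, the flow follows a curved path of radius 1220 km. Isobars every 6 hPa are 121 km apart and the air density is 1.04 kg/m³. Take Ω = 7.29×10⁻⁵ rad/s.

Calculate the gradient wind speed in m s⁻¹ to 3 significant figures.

33.8 m s⁻¹

Coriolis parameter at 51°S:
f = 2Ω sin φ = 2 × 7.29×10⁻⁵ × sin 51° = 1.13×10⁻⁴ s⁻¹
Pressure gradient: |∂P/∂n| = 600 Pa / 121000 m = 4.96×10⁻³ Pa/m
Geostrophic speed: V_g = |∂P/∂n|/(fρ) = 4.96×10⁻³/(1.13×10⁻⁴ × 1.04) = 42.1 m/s
Around a low, centrifugal force acts outward with Coriolis, so pressure-gradient force balances both:
(1/ρ)|∂P/∂n| = fV + V²/R  →  V² + fR·V − fR·V_g = 0
With fR = 1.13×10⁻⁴ × 1220×10³ m = 138 m/s:
V = [−fR + √((fR)² + 4 fR V_g)]/2 = [−138 + √(138² + 4×138×42.1)]/2 = 33.8 m/s
Subgeostrophic (V < V_g = 42.1 m/s), as expected around a low.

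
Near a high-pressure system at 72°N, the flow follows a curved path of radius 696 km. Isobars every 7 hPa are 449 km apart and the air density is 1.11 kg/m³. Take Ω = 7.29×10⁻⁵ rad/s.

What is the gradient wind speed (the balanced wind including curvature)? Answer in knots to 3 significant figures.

22.4 knots

Coriolis parameter at 72°N:
f = 2Ω sin φ = 2 × 7.29×10⁻⁵ × sin 72° = 1.39×10⁻⁴ s⁻¹
Pressure gradient: |∂P/∂n| = 700 Pa / 449000 m = 1.56×10⁻³ Pa/m
Geostrophic speed: V_g = |∂P/∂n|/(fρ) = 1.56×10⁻³/(1.39×10⁻⁴ × 1.11) = 10.1 m/s
Around a high, pressure-gradient force acts outward with centrifugal, so Coriolis balances both:
fV = (1/ρ)|∂P/∂n| + V²/R  →  V² − fR·V + fR·V_g = 0
With fR = 1.39×10⁻⁴ × 696×10³ m = 96.5 m/s:
V = [fR − √((fR)² − 4 fR V_g)]/2 = [96.5 − √(96.5² − 4×96.5×10.1)]/2 = 11.5 m/s
Supergeostrophic (V > V_g = 10.1 m/s), as expected around a high.
Converting: 11.5 m/s × 1.944 = 22.4 knots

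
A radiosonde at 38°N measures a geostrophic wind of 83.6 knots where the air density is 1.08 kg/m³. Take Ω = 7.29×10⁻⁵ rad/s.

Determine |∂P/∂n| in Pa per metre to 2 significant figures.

Coriolis parameter at 38°N:
f = 2Ω sin φ = 2 × 7.29×10⁻⁵ × sin 38° = 8.98×10⁻⁵ s⁻¹
Wind speed in SI: 83.6 knots = 43.0 m/s
Geostrophic balance rearranged: |∂P/∂n| = f ρ V_g
|∂P/∂n| = 8.98×10⁻⁵ × 1.08 × 43.0 = 4.17×10⁻³ Pa/m

4.2×10⁻³ Pa/m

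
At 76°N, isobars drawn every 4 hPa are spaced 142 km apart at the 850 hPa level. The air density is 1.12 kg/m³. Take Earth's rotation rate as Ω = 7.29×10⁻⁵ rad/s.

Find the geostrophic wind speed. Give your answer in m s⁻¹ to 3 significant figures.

Coriolis parameter at 76°N:
f = 2Ω sin φ = 2 × 7.29×10⁻⁵ × sin 76° = 1.41×10⁻⁴ s⁻¹
Pressure gradient: |∂P/∂n| = 400 Pa / 142000 m = 2.82×10⁻³ Pa/m
Geostrophic balance (pressure-gradient force = Coriolis force):
V_g = (1/(fρ)) |∂P/∂n| = 2.82×10⁻³ / (1.41×10⁻⁴ × 1.12) = 17.8 m/s

17.8 m s⁻¹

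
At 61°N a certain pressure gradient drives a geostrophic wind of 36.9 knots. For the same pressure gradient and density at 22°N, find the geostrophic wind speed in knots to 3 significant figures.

With the same pressure gradient and density, V_g ∝ 1/f ∝ 1/sin φ.
V₂ = V₁ · sin φ₁ / sin φ₂ = 36.9 × sin 61° / sin 22°
V₂ = 36.9 × 0.8746/0.3746 = 86.2 knots

86.2 knots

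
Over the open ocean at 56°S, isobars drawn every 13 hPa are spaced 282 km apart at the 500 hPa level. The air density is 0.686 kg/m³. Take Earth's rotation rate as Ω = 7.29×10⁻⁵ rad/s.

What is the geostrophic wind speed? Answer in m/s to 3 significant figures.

Coriolis parameter at 56°S:
f = 2Ω sin φ = 2 × 7.29×10⁻⁵ × sin 56° = 1.21×10⁻⁴ s⁻¹
Pressure gradient: |∂P/∂n| = 1300 Pa / 282000 m = 4.61×10⁻³ Pa/m
Geostrophic balance (pressure-gradient force = Coriolis force):
V_g = (1/(fρ)) |∂P/∂n| = 4.61×10⁻³ / (1.21×10⁻⁴ × 0.686) = 55.6 m/s

55.6 m/s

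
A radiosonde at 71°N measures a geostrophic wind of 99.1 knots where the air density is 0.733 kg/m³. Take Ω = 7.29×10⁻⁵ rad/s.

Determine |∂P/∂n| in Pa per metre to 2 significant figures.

5.2×10⁻³ Pa/m

Coriolis parameter at 71°N:
f = 2Ω sin φ = 2 × 7.29×10⁻⁵ × sin 71° = 1.38×10⁻⁴ s⁻¹
Wind speed in SI: 99.1 knots = 51.0 m/s
Geostrophic balance rearranged: |∂P/∂n| = f ρ V_g
|∂P/∂n| = 1.38×10⁻⁴ × 0.733 × 51.0 = 5.15×10⁻³ Pa/m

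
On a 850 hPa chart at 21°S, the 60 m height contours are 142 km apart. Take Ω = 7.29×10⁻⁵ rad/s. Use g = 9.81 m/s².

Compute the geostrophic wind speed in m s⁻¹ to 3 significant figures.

79.3 m s⁻¹

Coriolis parameter at 21°S:
f = 2Ω sin φ = 2 × 7.29×10⁻⁵ × sin 21° = 5.23×10⁻⁵ s⁻¹
Height gradient: |∂Z/∂n| = 60 m / 142000 m = 4.23×10⁻⁴
On a pressure surface, geostrophic balance gives V_g = (g/f)|∂Z/∂n|:
V_g = 9.81 × 4.23×10⁻⁴ / 5.23×10⁻⁵ = 79.3 m/s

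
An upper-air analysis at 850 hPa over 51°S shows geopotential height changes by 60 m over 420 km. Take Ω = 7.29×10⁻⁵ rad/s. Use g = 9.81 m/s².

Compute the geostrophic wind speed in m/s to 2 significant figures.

12 m/s

Coriolis parameter at 51°S:
f = 2Ω sin φ = 2 × 7.29×10⁻⁵ × sin 51° = 1.13×10⁻⁴ s⁻¹
Height gradient: |∂Z/∂n| = 60 m / 420000 m = 1.43×10⁻⁴
On a pressure surface, geostrophic balance gives V_g = (g/f)|∂Z/∂n|:
V_g = 9.81 × 1.43×10⁻⁴ / 1.13×10⁻⁴ = 12.4 m/s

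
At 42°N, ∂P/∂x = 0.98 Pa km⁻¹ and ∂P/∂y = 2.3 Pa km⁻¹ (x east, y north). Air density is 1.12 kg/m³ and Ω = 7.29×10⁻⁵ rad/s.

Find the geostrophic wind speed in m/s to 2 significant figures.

23 m/s

Coriolis parameter at 42°N:
f = 2Ω sin φ = 2 × 7.29×10⁻⁵ × sin 42° = 9.76×10⁻⁵ s⁻¹
Component geostrophic relations (x east, y north):
u_g = −(1/(fρ)) ∂P/∂y,  v_g = (1/(fρ)) ∂P/∂x
u_g = −(2.3×10⁻³)/(9.76×10⁻⁵ × 1.12) = −21.0 m/s;  v_g = (0.98×10⁻³)/(9.76×10⁻⁵ × 1.12) = 8.97 m/s
|V_g| = √(u_g² + v_g²) = 22.9 m/s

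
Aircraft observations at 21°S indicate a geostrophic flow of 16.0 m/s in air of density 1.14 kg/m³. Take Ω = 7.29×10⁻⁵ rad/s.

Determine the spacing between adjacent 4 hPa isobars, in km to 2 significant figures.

Coriolis parameter at 21°S:
f = 2Ω sin φ = 2 × 7.29×10⁻⁵ × sin 21° = 5.23×10⁻⁵ s⁻¹
Geostrophic balance rearranged: |∂P/∂n| = f ρ V_g
|∂P/∂n| = 5.23×10⁻⁵ × 1.14 × 16.0 = 9.53×10⁻⁴ Pa/m
Isobar spacing: Δn = ΔP/|∂P/∂n| = 400 Pa / 9.53×10⁻⁴ Pa/m = 419709 m ≈ 420 km

420 km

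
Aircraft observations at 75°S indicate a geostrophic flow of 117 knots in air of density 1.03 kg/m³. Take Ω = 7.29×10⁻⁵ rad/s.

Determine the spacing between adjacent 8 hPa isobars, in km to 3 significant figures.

91.6 km

Coriolis parameter at 75°S:
f = 2Ω sin φ = 2 × 7.29×10⁻⁵ × sin 75° = 1.41×10⁻⁴ s⁻¹
Wind speed in SI: 117 knots = 60.2 m/s
Geostrophic balance rearranged: |∂P/∂n| = f ρ V_g
|∂P/∂n| = 1.41×10⁻⁴ × 1.03 × 60.2 = 8.73×10⁻³ Pa/m
Isobar spacing: Δn = ΔP/|∂P/∂n| = 800 Pa / 8.73×10⁻³ Pa/m = 91628 m ≈ 91.6 km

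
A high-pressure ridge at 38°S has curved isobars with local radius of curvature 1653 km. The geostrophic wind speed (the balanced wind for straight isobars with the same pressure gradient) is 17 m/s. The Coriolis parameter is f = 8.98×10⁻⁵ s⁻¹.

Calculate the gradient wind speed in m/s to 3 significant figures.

Around a high, pressure-gradient force acts outward with centrifugal, so Coriolis balances both:
fV = (1/ρ)|∂P/∂n| + V²/R  →  V² − fR·V + fR·V_g = 0
With fR = 8.98×10⁻⁵ × 1653×10³ m = 148 m/s:
V = [fR − √((fR)² − 4 fR V_g)]/2 = [148 − √(148² − 4×148×17)]/2 = 19.6 m/s
Supergeostrophic (V > V_g = 17 m/s), as expected around a high.

19.6 m/s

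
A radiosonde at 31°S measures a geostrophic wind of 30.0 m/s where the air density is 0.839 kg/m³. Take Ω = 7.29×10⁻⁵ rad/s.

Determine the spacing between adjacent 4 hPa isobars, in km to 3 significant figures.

212 km

Coriolis parameter at 31°S:
f = 2Ω sin φ = 2 × 7.29×10⁻⁵ × sin 31° = 7.51×10⁻⁵ s⁻¹
Geostrophic balance rearranged: |∂P/∂n| = f ρ V_g
|∂P/∂n| = 7.51×10⁻⁵ × 0.839 × 30.0 = 1.89×10⁻³ Pa/m
Isobar spacing: Δn = ΔP/|∂P/∂n| = 400 Pa / 1.89×10⁻³ Pa/m = 211631 m ≈ 212 km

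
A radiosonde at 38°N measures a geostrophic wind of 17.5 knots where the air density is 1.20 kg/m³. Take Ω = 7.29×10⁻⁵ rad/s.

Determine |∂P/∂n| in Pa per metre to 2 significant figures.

9.7×10⁻⁴ Pa/m

Coriolis parameter at 38°N:
f = 2Ω sin φ = 2 × 7.29×10⁻⁵ × sin 38° = 8.98×10⁻⁵ s⁻¹
Wind speed in SI: 17.5 knots = 9.00 m/s
Geostrophic balance rearranged: |∂P/∂n| = f ρ V_g
|∂P/∂n| = 8.98×10⁻⁵ × 1.20 × 9.00 = 9.70×10⁻⁴ Pa/m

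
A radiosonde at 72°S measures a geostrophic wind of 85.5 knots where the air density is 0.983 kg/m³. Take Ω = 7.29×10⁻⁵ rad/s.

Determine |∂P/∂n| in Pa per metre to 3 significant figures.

Coriolis parameter at 72°S:
f = 2Ω sin φ = 2 × 7.29×10⁻⁵ × sin 72° = 1.39×10⁻⁴ s⁻¹
Wind speed in SI: 85.5 knots = 44.0 m/s
Geostrophic balance rearranged: |∂P/∂n| = f ρ V_g
|∂P/∂n| = 1.39×10⁻⁴ × 0.983 × 44.0 = 6.00×10⁻³ Pa/m

6.00×10⁻³ Pa/m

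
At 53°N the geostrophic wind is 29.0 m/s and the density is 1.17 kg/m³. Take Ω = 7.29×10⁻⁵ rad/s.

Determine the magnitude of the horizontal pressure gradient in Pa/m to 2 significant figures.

Coriolis parameter at 53°N:
f = 2Ω sin φ = 2 × 7.29×10⁻⁵ × sin 53° = 1.16×10⁻⁴ s⁻¹
Geostrophic balance rearranged: |∂P/∂n| = f ρ V_g
|∂P/∂n| = 1.16×10⁻⁴ × 1.17 × 29.0 = 3.95×10⁻³ Pa/m

4.0×10⁻³ Pa/m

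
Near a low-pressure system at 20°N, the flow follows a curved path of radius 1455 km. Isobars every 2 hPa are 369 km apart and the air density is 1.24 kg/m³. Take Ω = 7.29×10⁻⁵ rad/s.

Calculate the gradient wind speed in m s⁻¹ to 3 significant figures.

7.90 m s⁻¹

Coriolis parameter at 20°N:
f = 2Ω sin φ = 2 × 7.29×10⁻⁵ × sin 20° = 4.99×10⁻⁵ s⁻¹
Pressure gradient: |∂P/∂n| = 200 Pa / 369000 m = 5.42×10⁻⁴ Pa/m
Geostrophic speed: V_g = |∂P/∂n|/(fρ) = 5.42×10⁻⁴/(4.99×10⁻⁵ × 1.24) = 8.77 m/s
Around a low, centrifugal force acts outward with Coriolis, so pressure-gradient force balances both:
(1/ρ)|∂P/∂n| = fV + V²/R  →  V² + fR·V − fR·V_g = 0
With fR = 4.99×10⁻⁵ × 1455×10³ m = 72.6 m/s:
V = [−fR + √((fR)² + 4 fR V_g)]/2 = [−72.6 + √(72.6² + 4×72.6×8.77)]/2 = 7.9 m/s
Subgeostrophic (V < V_g = 8.77 m/s), as expected around a low.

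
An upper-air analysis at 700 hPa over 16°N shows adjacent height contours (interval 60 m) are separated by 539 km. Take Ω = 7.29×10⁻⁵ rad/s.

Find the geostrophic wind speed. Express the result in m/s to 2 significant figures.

Coriolis parameter at 16°N:
f = 2Ω sin φ = 2 × 7.29×10⁻⁵ × sin 16° = 4.02×10⁻⁵ s⁻¹
Height gradient: |∂Z/∂n| = 60 m / 539000 m = 1.11×10⁻⁴
On a pressure surface, geostrophic balance gives V_g = (g/f)|∂Z/∂n|:
V_g = 9.81 × 1.11×10⁻⁴ / 4.02×10⁻⁵ = 27.2 m/s

27 m/s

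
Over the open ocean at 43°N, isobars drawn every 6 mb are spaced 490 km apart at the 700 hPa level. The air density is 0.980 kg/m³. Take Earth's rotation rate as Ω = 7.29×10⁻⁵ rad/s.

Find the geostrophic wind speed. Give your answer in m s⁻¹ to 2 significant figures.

Coriolis parameter at 43°N:
f = 2Ω sin φ = 2 × 7.29×10⁻⁵ × sin 43° = 9.94×10⁻⁵ s⁻¹
Pressure gradient: |∂P/∂n| = 600 Pa / 490000 m = 1.22×10⁻³ Pa/m
Geostrophic balance (pressure-gradient force = Coriolis force):
V_g = (1/(fρ)) |∂P/∂n| = 1.22×10⁻³ / (9.94×10⁻⁵ × 0.980) = 12.6 m/s

13 m s⁻¹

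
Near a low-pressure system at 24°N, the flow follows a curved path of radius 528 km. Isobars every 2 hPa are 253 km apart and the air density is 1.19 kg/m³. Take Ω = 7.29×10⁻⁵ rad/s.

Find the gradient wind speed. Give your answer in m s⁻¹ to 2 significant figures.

Coriolis parameter at 24°N:
f = 2Ω sin φ = 2 × 7.29×10⁻⁵ × sin 24° = 5.93×10⁻⁵ s⁻¹
Pressure gradient: |∂P/∂n| = 200 Pa / 253000 m = 7.91×10⁻⁴ Pa/m
Geostrophic speed: V_g = |∂P/∂n|/(fρ) = 7.91×10⁻⁴/(5.93×10⁻⁵ × 1.19) = 11.2 m/s
Around a low, centrifugal force acts outward with Coriolis, so pressure-gradient force balances both:
(1/ρ)|∂P/∂n| = fV + V²/R  →  V² + fR·V − fR·V_g = 0
With fR = 5.93×10⁻⁵ × 528×10³ m = 31.3 m/s:
V = [−fR + √((fR)² + 4 fR V_g)]/2 = [−31.3 + √(31.3² + 4×31.3×11.2)]/2 = 8.75 m/s
Subgeostrophic (V < V_g = 11.2 m/s), as expected around a low.

8.8 m s⁻¹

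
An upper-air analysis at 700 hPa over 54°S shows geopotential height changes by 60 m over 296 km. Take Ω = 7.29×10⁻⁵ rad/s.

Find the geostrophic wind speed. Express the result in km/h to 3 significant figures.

60.7 km/h

Coriolis parameter at 54°S:
f = 2Ω sin φ = 2 × 7.29×10⁻⁵ × sin 54° = 1.18×10⁻⁴ s⁻¹
Height gradient: |∂Z/∂n| = 60 m / 296000 m = 2.03×10⁻⁴
On a pressure surface, geostrophic balance gives V_g = (g/f)|∂Z/∂n|:
V_g = 9.81 × 2.03×10⁻⁴ / 1.18×10⁻⁴ = 16.9 m/s
Converting: 16.9 m/s × 3.6 = 60.7 km/h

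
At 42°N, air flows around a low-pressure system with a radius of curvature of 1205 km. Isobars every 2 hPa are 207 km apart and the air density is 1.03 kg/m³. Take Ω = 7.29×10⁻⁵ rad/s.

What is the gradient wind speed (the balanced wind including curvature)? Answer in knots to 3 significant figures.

Coriolis parameter at 42°N:
f = 2Ω sin φ = 2 × 7.29×10⁻⁵ × sin 42° = 9.76×10⁻⁵ s⁻¹
Pressure gradient: |∂P/∂n| = 200 Pa / 207000 m = 9.66×10⁻⁴ Pa/m
Geostrophic speed: V_g = |∂P/∂n|/(fρ) = 9.66×10⁻⁴/(9.76×10⁻⁵ × 1.03) = 9.62 m/s
Around a low, centrifugal force acts outward with Coriolis, so pressure-gradient force balances both:
(1/ρ)|∂P/∂n| = fV + V²/R  →  V² + fR·V − fR·V_g = 0
With fR = 9.76×10⁻⁵ × 1205×10³ m = 118 m/s:
V = [−fR + √((fR)² + 4 fR V_g)]/2 = [−118 + √(118² + 4×118×9.62)]/2 = 8.94 m/s
Subgeostrophic (V < V_g = 9.62 m/s), as expected around a low.
Converting: 8.94 m/s × 1.944 = 17.4 knots

17.4 knots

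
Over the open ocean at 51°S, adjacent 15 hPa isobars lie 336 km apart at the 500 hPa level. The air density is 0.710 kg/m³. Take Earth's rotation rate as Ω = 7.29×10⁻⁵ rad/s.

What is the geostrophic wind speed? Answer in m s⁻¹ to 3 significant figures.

Coriolis parameter at 51°S:
f = 2Ω sin φ = 2 × 7.29×10⁻⁵ × sin 51° = 1.13×10⁻⁴ s⁻¹
Pressure gradient: |∂P/∂n| = 1500 Pa / 336000 m = 4.46×10⁻³ Pa/m
Geostrophic balance (pressure-gradient force = Coriolis force):
V_g = (1/(fρ)) |∂P/∂n| = 4.46×10⁻³ / (1.13×10⁻⁴ × 0.710) = 55.5 m/s

55.5 m s⁻¹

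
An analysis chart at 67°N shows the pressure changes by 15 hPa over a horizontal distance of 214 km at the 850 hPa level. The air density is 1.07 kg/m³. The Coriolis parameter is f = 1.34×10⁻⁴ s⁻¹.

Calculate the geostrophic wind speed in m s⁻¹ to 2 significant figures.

Pressure gradient: |∂P/∂n| = 1500 Pa / 214000 m = 7.01×10⁻³ Pa/m
Geostrophic balance (pressure-gradient force = Coriolis force):
V_g = (1/(fρ)) |∂P/∂n| = 7.01×10⁻³ / (1.34×10⁻⁴ × 1.07) = 48.9 m/s

49 m s⁻¹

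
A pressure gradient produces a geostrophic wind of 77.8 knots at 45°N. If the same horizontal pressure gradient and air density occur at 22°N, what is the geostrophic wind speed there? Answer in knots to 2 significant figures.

150 knots

With the same pressure gradient and density, V_g ∝ 1/f ∝ 1/sin φ.
V₂ = V₁ · sin φ₁ / sin φ₂ = 77.8 × sin 45° / sin 22°
V₂ = 77.8 × 0.7071/0.3746 = 150 knots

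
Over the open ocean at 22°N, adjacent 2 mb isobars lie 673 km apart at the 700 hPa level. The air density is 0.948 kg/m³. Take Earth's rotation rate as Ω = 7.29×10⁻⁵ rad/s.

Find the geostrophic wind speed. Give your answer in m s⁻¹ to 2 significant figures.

Coriolis parameter at 22°N:
f = 2Ω sin φ = 2 × 7.29×10⁻⁵ × sin 22° = 5.46×10⁻⁵ s⁻¹
Pressure gradient: |∂P/∂n| = 200 Pa / 673000 m = 2.97×10⁻⁴ Pa/m
Geostrophic balance (pressure-gradient force = Coriolis force):
V_g = (1/(fρ)) |∂P/∂n| = 2.97×10⁻⁴ / (5.46×10⁻⁵ × 0.948) = 5.74 m/s

5.7 m s⁻¹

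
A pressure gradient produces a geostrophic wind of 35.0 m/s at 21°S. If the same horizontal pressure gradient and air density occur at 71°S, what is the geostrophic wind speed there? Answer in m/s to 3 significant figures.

13.3 m/s

With the same pressure gradient and density, V_g ∝ 1/f ∝ 1/sin φ.
V₂ = V₁ · sin φ₁ / sin φ₂ = 35.0 × sin 21° / sin 71°
V₂ = 35.0 × 0.3584/0.9455 = 13.3 m/s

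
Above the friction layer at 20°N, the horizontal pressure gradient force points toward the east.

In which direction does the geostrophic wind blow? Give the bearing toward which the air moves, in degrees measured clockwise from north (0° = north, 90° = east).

180°

The pressure-gradient force points toward the east (bearing 090°).
Geostrophic balance: in the Northern Hemisphere the Coriolis force deflects motion to the right, so the geostrophic wind blows 90° to the right of the pressure-gradient force (low pressure on the left).
Rotating 090° by 90° clockwise gives 180° — the wind blows toward the south.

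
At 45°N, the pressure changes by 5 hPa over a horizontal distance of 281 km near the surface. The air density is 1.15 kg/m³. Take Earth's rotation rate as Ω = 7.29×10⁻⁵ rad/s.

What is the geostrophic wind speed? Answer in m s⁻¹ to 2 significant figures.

15 m s⁻¹

Coriolis parameter at 45°N:
f = 2Ω sin φ = 2 × 7.29×10⁻⁵ × sin 45° = 1.03×10⁻⁴ s⁻¹
Pressure gradient: |∂P/∂n| = 500 Pa / 281000 m = 1.78×10⁻³ Pa/m
Geostrophic balance (pressure-gradient force = Coriolis force):
V_g = (1/(fρ)) |∂P/∂n| = 1.78×10⁻³ / (1.03×10⁻⁴ × 1.15) = 15.0 m/s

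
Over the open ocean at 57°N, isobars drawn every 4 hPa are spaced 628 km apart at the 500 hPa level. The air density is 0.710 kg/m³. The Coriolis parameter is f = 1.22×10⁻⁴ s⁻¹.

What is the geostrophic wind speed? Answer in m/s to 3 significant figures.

Pressure gradient: |∂P/∂n| = 400 Pa / 628000 m = 6.37×10⁻⁴ Pa/m
Geostrophic balance (pressure-gradient force = Coriolis force):
V_g = (1/(fρ)) |∂P/∂n| = 6.37×10⁻⁴ / (1.22×10⁻⁴ × 0.710) = 7.35 m/s

7.35 m/s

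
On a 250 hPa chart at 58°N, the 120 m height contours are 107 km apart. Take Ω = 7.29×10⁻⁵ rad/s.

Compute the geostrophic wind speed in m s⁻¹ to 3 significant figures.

89.0 m s⁻¹

Coriolis parameter at 58°N:
f = 2Ω sin φ = 2 × 7.29×10⁻⁵ × sin 58° = 1.24×10⁻⁴ s⁻¹
Height gradient: |∂Z/∂n| = 120 m / 107000 m = 1.12×10⁻³
On a pressure surface, geostrophic balance gives V_g = (g/f)|∂Z/∂n|:
V_g = 9.81 × 1.12×10⁻³ / 1.24×10⁻⁴ = 89.0 m/s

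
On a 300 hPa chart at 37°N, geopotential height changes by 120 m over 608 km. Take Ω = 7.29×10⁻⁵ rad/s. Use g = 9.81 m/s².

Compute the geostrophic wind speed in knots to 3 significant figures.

Coriolis parameter at 37°N:
f = 2Ω sin φ = 2 × 7.29×10⁻⁵ × sin 37° = 8.77×10⁻⁵ s⁻¹
Height gradient: |∂Z/∂n| = 120 m / 608000 m = 1.97×10⁻⁴
On a pressure surface, geostrophic balance gives V_g = (g/f)|∂Z/∂n|:
V_g = 9.81 × 1.97×10⁻⁴ / 8.77×10⁻⁵ = 22.1 m/s
Converting: 22.1 m/s × 1.944 = 42.9 knots

42.9 knots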